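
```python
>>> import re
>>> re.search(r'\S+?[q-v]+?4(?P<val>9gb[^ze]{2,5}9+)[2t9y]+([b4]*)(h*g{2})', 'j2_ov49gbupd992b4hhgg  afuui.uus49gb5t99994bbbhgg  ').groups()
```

('9gbupd99', 'b4', 'hhgg')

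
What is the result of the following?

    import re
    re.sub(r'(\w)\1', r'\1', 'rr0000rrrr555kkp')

The backreference `\1` re-matches whatever the first group consumed, character for character.
Each match is replaced using the text its own group 1 captured.

'r00rr55kp'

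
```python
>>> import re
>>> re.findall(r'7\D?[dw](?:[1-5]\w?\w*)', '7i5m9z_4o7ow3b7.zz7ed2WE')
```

The pattern matches a literal '7', then optionally a non-digit, then one of [dw]; then a character in [1-5], then optionally a word character, then zero or more of a word character (non-capturing group).
Matches: at [9:15] → '7ow3b7'; at [18:24] → '7ed2WE'.
With no groups in the pattern, `findall` gives back each whole match — 2 here.

['7ow3b7', '7ed2WE']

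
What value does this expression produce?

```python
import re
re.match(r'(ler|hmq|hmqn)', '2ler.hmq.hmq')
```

None

`match` is anchored at position 0; if the pattern doesn't fit there, it returns None.
Here the pattern fails at index 0, so the call returns None.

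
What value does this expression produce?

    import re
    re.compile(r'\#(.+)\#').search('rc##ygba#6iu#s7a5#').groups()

The match spans [2:18] → '##ygba#6iu#s7a5#'.
Captured: group 1 = '#ygba#6iu#s7a5'.

('#ygba#6iu#s7a5',)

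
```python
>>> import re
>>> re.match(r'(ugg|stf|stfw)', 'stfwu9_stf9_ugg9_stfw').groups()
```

Alternation tries branches left to right and keeps the first one that lets the overall match succeed at that position.
`re.match` only tries the pattern at the start of the string.
The match spans [0:3] → 'stf'.
Captured: group 1 = 'stf'.

('stf',)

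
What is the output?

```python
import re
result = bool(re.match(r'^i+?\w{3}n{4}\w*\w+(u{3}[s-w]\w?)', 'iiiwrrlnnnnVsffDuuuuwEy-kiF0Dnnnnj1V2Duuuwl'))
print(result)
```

False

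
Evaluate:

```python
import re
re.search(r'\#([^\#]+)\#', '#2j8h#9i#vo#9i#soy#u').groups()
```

The match spans [0:6] → '#2j8h#'.
Captured: group 1 = '2j8h'.

('2j8h',)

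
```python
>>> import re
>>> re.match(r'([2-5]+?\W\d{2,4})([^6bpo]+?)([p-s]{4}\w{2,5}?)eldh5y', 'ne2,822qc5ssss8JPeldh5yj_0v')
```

None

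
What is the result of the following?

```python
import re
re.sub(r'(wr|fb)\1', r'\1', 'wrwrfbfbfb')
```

After group 1 captures some text, `\1` only succeeds where that same text appears again.
`\1` in the replacement pulls in group 1's text for each match.

'wrfbfb'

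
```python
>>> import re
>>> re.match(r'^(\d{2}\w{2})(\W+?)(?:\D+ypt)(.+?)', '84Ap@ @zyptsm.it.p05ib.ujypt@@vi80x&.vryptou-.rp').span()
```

`re.match` won't scan ahead — the pattern has to work from the very first character.
The match spans [0:12] → '84Ap@ @zypts'.

(0, 12)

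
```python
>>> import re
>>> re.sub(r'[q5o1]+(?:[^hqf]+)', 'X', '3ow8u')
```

This matches one or more of one of [q5o1]; then one or more of any character except [hqf] (non-capturing group).
Matches: at [1:5] → 'ow8u'.
Each match is replaced by 'X'.

'3X'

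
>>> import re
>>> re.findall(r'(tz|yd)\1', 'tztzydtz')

['tz']

A backreference is literal: `\1` must see the identical characters the first group matched.
One capturing group, so `findall` returns just the captured substring from the one match — 1 in all.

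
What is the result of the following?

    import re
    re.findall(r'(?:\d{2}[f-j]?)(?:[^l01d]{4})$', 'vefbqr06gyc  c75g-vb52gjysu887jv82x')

No capturing groups, so `findall` returns the 1 full match string.

['87jv82x']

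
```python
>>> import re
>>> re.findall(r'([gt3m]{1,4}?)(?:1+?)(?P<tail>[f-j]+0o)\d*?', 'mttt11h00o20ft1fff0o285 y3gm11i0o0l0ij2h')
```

[('t', 'fff0o'), ('3gm', 'i0o')]

The pattern matches 1 to 4 of one of [gt3m] (lazy) (captured); then one or more of a literal '1' (lazy) (non-capturing group); then one or more of a character in [f-j], then the literal '0o' (captured as 'tail'); then zero or more of a digit (lazy).
Walking the string: at [13:20] match 't1fff0o', groups = ('t', 'fff0o'); at [25:33] match '3gm11i0o', groups = ('3gm', 'i0o').
`findall` packs the 2 group values into a tuple for every match.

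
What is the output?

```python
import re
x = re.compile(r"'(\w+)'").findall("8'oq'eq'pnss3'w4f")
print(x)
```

['oq', 'pnss3']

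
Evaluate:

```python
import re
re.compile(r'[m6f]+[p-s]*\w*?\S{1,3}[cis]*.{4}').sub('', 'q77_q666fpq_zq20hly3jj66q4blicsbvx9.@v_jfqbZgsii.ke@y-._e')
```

This matches one or more of one of [m6f], then zero or more of a character in [p-s], then zero or more of a word character (lazy); then 1 to 3 of a non-whitespace character, then zero or more of one of [cis], then exactly 4 of any character.
Because the quantifier is non-greedy, it stops expanding at the earliest point where the rest of the pattern can succeed.
Matches: at [5:18] → '666fpq_zq20hl'; at [22:35] → '66q4blicsbvx9'; at [40:52] → 'fqbZgsii.ke@'.
`sub` substitutes '' at each match site.

'q77_qy3jj.@v_jy-._e'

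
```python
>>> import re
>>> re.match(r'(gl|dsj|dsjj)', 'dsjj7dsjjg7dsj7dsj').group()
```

Alternation isn't longest-match — the leftmost alternative that fits at this position is chosen.
`match` is anchored at position 0; if the pattern doesn't fit there, it returns None.
The match spans [0:3] → 'dsj'.
Captured: group 1 = 'dsj'.

'dsj'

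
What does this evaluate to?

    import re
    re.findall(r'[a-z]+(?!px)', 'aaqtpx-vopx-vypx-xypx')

['aaqtpx', 'vopx', 'vypx', 'xypx']

The negative lookahead/lookbehind blocks any match where the forbidden context is present.
Walking the string: at [0:6] → 'aaqtpx'; at [7:11] → 'vopx'; at [12:16] → 'vypx'; at [17:21] → 'xypx'.
No capturing groups, so `findall` returns the 4 full match strings.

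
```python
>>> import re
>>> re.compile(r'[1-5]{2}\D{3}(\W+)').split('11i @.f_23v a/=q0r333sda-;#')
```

`re.split` interleaves the captured-group text with the surrounding fragments.

['', '.', 'f_', '/=', 'q0r3', '-;#', '']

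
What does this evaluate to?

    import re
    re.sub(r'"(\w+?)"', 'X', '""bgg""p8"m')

Matches: at [1:6] → '"bgg"'; at [6:10] → '"p8"'.
Every occurrence is swapped for 'X'.

'"XXm'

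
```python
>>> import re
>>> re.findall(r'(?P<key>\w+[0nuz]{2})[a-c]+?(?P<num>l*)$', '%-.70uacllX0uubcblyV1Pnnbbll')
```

[('70uacllX0uubcblyV1Pnn', 'll')]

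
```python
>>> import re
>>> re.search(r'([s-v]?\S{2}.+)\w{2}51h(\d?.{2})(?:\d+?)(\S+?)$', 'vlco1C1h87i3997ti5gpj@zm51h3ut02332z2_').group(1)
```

'vlco1C1h87i3997ti5gpj@'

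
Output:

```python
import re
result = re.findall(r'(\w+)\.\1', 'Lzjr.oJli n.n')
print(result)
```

After group 1 captures some text, `\1` only succeeds where that same text appears again.
Because there's exactly one group, `findall` drops the full match and keeps group 1 from the one hit.

['n']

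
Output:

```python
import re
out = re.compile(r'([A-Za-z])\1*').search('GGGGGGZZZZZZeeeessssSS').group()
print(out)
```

GGGGGG

`\1` has to match the exact text group 1 already captured.
The match spans [0:6] → 'GGGGGG'.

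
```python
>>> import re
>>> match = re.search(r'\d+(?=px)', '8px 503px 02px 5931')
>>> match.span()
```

Because the assertion is zero-width, the text it checks is not consumed and won't appear in the result.
`re.search` scans for the first position where the pattern succeeds.
The match spans [0:1] → '8'.

(0, 1)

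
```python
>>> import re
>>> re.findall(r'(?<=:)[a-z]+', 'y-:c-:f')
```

The lookaround is zero-width — it requires the adjacent text to match without consuming it, so the asserted text isn't part of the match.
Matches: at [3:4] → 'c'; at [6:7] → 'f'.
Since nothing is captured, `findall` lists the 2 matched substrings directly.

['c', 'f']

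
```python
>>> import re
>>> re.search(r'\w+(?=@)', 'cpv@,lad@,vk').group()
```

Because the assertion is zero-width, the text it checks is not consumed and won't appear in the result.
The match spans [0:3] → 'cpv'.

'cpv'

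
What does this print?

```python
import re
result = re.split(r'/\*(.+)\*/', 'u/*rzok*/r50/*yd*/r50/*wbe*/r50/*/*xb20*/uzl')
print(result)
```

With a capturing group present, the delimiter's captured portion is kept in the result list.

['u', 'rzok*/r50/*yd*/r50/*wbe*/r50/*/*xb20', 'uzl']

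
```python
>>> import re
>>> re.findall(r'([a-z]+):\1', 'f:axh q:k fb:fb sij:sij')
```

A backreference is literal: `\1` must see the identical characters the first group matched.
Matches: at [10:15] match 'fb:fb', group 1 = 'fb'; at [16:23] match 'sij:sij', group 1 = 'sij'.
Because there's exactly one group, `findall` drops the full match and keeps group 1 from each hit.

['fb', 'sij']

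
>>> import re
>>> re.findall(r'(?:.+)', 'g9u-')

['g9u-']

Pattern: one or more of any character (non-capturing group).
Walking the string: at [0:4] → 'g9u-'.
`findall` yields the raw match text (1 of them) because the pattern has no groups.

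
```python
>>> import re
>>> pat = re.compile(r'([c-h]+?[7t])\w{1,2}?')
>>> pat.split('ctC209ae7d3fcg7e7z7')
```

['', 'ct', '209a', 'e7', '3', 'fcg7', '7z7']

This matches one or more of a character in [c-h] (lazy), then one of [7t] (captured); then 1 to 2 of a word character (lazy).
Lazy quantifiers expand one character at a time until the remainder of the pattern can match.
Matches to split on: at [0:3] → 'ctC'; at [7:10] → 'e7d'; at [11:16] → 'fcg7e'.
The group in the pattern means `split` returns the separators' captures alongside the pieces.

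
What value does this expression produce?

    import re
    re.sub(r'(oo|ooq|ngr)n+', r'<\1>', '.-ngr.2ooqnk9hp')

`\1` in the replacement pulls in group 1's text for each match.

'.-ngr.2<ooq>k9hp'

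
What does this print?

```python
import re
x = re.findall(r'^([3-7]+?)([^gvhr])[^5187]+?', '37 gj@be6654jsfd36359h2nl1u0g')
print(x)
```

[('3', '7')]

`findall` packs the 2 group values into a tuple for every match.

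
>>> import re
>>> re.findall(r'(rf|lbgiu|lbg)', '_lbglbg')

['lbg', 'lbg']

Matches: at [1:4] match 'lbg', group 1 = 'lbg'; at [4:7] match 'lbg', group 1 = 'lbg'.
Because there's exactly one group, `findall` drops the full match and keeps group 1 from each hit.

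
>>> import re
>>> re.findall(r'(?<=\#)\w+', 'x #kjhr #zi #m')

['kjhr', 'zi', 'm']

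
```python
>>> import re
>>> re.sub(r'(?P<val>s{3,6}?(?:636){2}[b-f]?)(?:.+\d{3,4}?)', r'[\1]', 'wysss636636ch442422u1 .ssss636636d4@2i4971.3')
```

This matches 3 to 6 of the literal 's' (lazy), then the literal '636' repeated 2 times, then optionally a character in [b-f] (captured as 'val'); then one or more of any character, then 3 to 4 of a digit (lazy) (non-capturing group).
Matches: at [2:42] → 'sss636636ch442422u1 .ssss636636d4@2i4971'.
Each match is replaced using the text its own group 1 captured.

'wy[sss636636c].3'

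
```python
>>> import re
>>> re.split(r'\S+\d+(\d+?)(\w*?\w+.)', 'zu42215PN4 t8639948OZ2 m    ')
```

['', '5', 'PN4 ', '', '8', 'OZ2 ', 'm    ']

Pattern: one or more of a non-whitespace character; then one or more of a digit; then one or more of a digit (lazy) (captured); then zero or more of a word character (lazy), then one or more of a word character, then any character (captured).
The group in the pattern means `split` returns the separators' captures alongside the pieces.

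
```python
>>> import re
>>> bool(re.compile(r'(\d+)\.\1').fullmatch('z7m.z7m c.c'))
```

False

`re.fullmatch` requires the pattern to consume the entire string.
Here the pattern can't cover the whole string, so the call returns None, and `bool(None)` is False.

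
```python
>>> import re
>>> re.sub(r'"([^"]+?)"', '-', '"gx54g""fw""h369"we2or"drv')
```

Matches: at [0:7] → '"gx54g"'; at [7:11] → '"fw"'; at [11:17] → '"h369"'.
`sub` substitutes '-' at each match site.

'---we2or"drv'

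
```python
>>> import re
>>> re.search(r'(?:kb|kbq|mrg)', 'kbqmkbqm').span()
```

Alternation tries branches left to right and keeps the first one that lets the overall match succeed at that position.
The match spans [0:2] → 'kb'.

(0, 2)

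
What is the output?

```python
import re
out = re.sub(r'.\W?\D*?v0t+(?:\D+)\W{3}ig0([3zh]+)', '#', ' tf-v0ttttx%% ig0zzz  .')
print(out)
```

Pattern: any character, then optionally a non-word character, then zero or more of a non-digit (lazy); then the literal 'v0', then one or more of a literal 't'; then one or more of a non-digit (non-capturing group); then exactly 3 of a non-word character, then the literal 'ig0'; then one or more of one of [3zh] (captured).
Matches: at [0:20] → ' tf-v0ttttx%% ig0zzz'.
Each match is replaced by '#'.

#  .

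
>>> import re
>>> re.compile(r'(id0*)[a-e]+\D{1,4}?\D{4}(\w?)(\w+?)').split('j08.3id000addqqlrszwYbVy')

['j08.3', 'id000', 'z', 'w', 'YbVy']

The pattern matches the literal 'id', then zero or more of the literal '0' (captured); then one or more of a character in [a-e]; then 1 to 4 of a non-digit (lazy), then exactly 4 of a non-digit; then optionally a word character (captured); then one or more of a word character (lazy) (captured).
Because the quantifier is non-greedy, it stops expanding at the earliest point where the rest of the pattern can succeed.
Matches to split on: at [5:20] → 'id000addqqlrszw'.
The group in the pattern means `split` returns the separators' captures alongside the pieces.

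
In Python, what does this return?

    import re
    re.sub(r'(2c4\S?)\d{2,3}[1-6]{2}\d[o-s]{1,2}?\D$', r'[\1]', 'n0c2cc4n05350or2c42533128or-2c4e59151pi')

This matches the literal '2c4', then optionally a non-whitespace character (captured); then 2 to 3 of a digit, then exactly 2 of a character in [1-6], then a digit; then 1 to 2 of a character in [o-s] (lazy), then a non-digit; then anchored at the end.
Matches: at [28:39] → '2c4e59151pi'.
Each match is replaced using the text its own group 1 captured.

'n0c2cc4n05350or2c42533128or-[2c4e]'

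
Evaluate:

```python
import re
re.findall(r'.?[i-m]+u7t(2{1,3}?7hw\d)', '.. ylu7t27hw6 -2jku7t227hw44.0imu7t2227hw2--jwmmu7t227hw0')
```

['27hw6', '227hw4', '2227hw2', '227hw0']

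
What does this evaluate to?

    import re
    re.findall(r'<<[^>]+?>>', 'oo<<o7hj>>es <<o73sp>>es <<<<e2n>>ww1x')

['<<o7hj>>', '<<o73sp>>', '<<<<e2n>>']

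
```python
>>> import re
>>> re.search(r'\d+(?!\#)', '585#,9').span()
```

(0, 2)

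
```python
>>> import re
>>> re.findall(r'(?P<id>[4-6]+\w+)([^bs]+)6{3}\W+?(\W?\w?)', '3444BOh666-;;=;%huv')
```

[('444BO', 'h', ';')]

This matches one or more of a character in [4-6], then one or more of a word character (captured as 'id'); then one or more of any character except [bs] (captured); then exactly 3 of the literal '6', then one or more of a non-word character (lazy); then optionally a non-word character, then optionally a word character (captured).
A `+?`/`*?`/`{m,n}?` starts at its minimum and grows only as far as needed for what follows to match.
Walking the string: at [1:12] match '444BOh666-;', groups = ('444BO', 'h', ';').
`findall` packs the 3 group values into a tuple for every match.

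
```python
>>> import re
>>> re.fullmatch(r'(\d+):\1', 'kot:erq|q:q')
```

A backreference is literal: `\1` must see the identical characters the first group matched.
For `fullmatch`, every character of the input must be accounted for by the pattern.
Here the pattern can't cover the whole string, so the call returns None.

None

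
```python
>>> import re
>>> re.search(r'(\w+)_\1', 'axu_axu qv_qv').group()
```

After group 1 captures some text, `\1` only succeeds where that same text appears again.
`re.search` scans for the first position where the pattern succeeds.
The match spans [0:7] → 'axu_axu'.
Captured: group 1 = 'axu'.

'axu_axu'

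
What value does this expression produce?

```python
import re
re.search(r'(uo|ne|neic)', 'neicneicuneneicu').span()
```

(0, 2)

Alternation tries branches left to right and keeps the first one that lets the overall match succeed at that position.
Unlike `match`, `search` isn't anchored — it looks for the pattern anywhere in the string.
The match spans [0:2] → 'ne'.
Captured: group 1 = 'ne'.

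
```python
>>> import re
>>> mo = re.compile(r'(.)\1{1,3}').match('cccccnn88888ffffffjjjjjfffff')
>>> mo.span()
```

(0, 4)

With `match`, the pattern is implicitly anchored at the beginning.
The match spans [0:4] → 'cccc'.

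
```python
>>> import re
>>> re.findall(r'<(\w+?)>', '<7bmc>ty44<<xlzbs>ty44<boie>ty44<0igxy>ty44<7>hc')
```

Scanning left to right: at [0:6] match '<7bmc>', group 1 = '7bmc'; at [11:18] match '<xlzbs>', group 1 = 'xlzbs'; at [22:28] match '<boie>', group 1 = 'boie'; at [32:39] match '<0igxy>', group 1 = '0igxy'; at [43:46] match '<7>', group 1 = '7'.
One capturing group, so `findall` returns just the captured substring from each match — 5 in all.

['7bmc', 'xlzbs', 'boie', '0igxy', '7']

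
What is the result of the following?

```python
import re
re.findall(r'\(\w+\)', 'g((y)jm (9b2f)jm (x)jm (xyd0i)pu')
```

['(y)', '(9b2f)', '(x)', '(xyd0i)']

Walking the string: at [2:5] → '(y)'; at [8:14] → '(9b2f)'; at [17:20] → '(x)'; at [23:30] → '(xyd0i)'.
With no groups in the pattern, `findall` gives back each whole match — 4 here.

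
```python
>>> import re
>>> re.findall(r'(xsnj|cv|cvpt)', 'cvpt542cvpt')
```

Alternation tries branches left to right and keeps the first one that lets the overall match succeed at that position.
Walking the string: at [0:2] match 'cv', group 1 = 'cv'; at [7:9] match 'cv', group 1 = 'cv'.
`findall` collects group 1 from each match (2 total).

['cv', 'cv']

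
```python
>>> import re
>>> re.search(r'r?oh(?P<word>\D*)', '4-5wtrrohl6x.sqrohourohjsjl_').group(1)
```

The match spans [6:10] → 'rohl'.
Captured: group 1 = 'l'.

'l'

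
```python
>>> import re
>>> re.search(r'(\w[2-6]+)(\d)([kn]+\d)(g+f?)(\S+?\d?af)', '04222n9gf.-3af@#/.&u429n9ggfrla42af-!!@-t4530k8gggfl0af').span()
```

(0, 14)

The pattern matches a word character, then one or more of a character in [2-6] (captured); then a digit (captured); then one or more of one of [kn], then a digit (captured); then one or more of the literal 'g', then optionally a literal 'f' (captured); then one or more of a non-whitespace character (lazy), then optionally a digit, then the literal 'af' (captured).
A non-greedy quantifier consumes as few characters as it can — just enough that the remainder of the pattern still matches from where it stops; whatever follows it matches normally.
`search` walks the string left to right and returns the first match it finds.
The match spans [0:14] → '04222n9gf.-3af'.
Captured: group 1 = '0422', group 2 = '2', group 3 = 'n9', group 4 = 'gf', group 5 = '.-3af'.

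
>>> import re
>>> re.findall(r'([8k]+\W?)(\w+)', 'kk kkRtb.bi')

Pattern: one or more of one of [8k], then optionally a non-word character (captured); then one or more of a word character (captured).
`findall` packs the 2 group values into a tuple for every match.

[('kk ', 'kkRtb')]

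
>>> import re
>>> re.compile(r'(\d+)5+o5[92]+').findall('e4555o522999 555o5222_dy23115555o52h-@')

['455', '55', '2311555']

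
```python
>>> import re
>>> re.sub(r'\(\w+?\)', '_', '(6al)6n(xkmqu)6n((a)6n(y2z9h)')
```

Each match is replaced by '_'.

'_6n_6n(_6n_'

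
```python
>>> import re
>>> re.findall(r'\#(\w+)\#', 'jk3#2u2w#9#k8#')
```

Walking the string: at [3:9] match '#2u2w#', group 1 = '2u2w'; at [10:14] match '#k8#', group 1 = 'k8'.
With a single group, `findall` returns only what that group captured — 2 items.

['2u2w', 'k8']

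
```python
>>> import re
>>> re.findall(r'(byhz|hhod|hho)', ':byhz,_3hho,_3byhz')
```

Matches: at [1:5] match 'byhz', group 1 = 'byhz'; at [8:11] match 'hho', group 1 = 'hho'; at [14:18] match 'byhz', group 1 = 'byhz'.
With a single group, `findall` returns only what that group captured — 3 items.

['byhz', 'hho', 'byhz']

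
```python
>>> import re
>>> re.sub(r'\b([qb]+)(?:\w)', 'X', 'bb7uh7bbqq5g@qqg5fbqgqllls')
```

This matches a word boundary (`\b`, zero-width); then one or more of one of [qb] (captured); then a word character (non-capturing group).
Matches: at [0:3] → 'bb7'; at [13:16] → 'qqg'.
Every occurrence is swapped for 'X'.

'Xuh7bbqq5g@X5fbqgqllls'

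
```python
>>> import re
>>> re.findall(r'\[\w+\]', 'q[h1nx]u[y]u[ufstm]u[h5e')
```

['[h1nx]', '[y]', '[ufstm]']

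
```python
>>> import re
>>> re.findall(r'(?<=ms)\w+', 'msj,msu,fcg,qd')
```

The `(?=…)`/`(?<=…)` assertion just peeks at neighbouring text; it doesn't advance the match position.
Since nothing is captured, `findall` lists the 2 matched substrings directly.

['j', 'u']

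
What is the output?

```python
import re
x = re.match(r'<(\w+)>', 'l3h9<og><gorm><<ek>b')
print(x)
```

`re.match` won't scan ahead — the pattern has to work from the very first character.
Here the string doesn't start with a match, so the call returns None.

None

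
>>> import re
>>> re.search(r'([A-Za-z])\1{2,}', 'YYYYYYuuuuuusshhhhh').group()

'YYYYYY'

After group 1 captures some text, `\1` only succeeds where that same text appears again.
The match spans [0:6] → 'YYYYYY'.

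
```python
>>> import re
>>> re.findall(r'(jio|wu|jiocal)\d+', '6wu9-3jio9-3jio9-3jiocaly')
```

Matches: at [1:4] match 'wu9', group 1 = 'wu'; at [6:10] match 'jio9', group 1 = 'jio'; at [12:16] match 'jio9', group 1 = 'jio'.
`findall` collects group 1 from each match (3 total).

['wu', 'jio', 'jio']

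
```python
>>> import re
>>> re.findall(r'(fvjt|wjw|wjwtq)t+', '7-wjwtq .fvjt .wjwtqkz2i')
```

Matches: at [2:6] match 'wjwt', group 1 = 'wjw'; at [15:19] match 'wjwt', group 1 = 'wjw'.
`findall` collects group 1 from each match (2 total).

['wjw', 'wjw']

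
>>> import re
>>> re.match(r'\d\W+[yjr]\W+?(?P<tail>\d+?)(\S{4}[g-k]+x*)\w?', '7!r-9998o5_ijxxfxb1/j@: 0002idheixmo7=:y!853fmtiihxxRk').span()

(0, 16)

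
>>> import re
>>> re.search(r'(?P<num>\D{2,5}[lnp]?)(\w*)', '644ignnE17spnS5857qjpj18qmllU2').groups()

('ignnE', '17spnS5857qjpj18qmllU2')

The match spans [3:30] → 'ignnE17spnS5857qjpj18qmllU2'.
Captured: group 1 = 'ignnE', group 2 = '17spnS5857qjpj18qmllU2'.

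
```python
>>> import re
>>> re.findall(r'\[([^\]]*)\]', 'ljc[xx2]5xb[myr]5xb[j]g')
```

['xx2', 'myr', 'j']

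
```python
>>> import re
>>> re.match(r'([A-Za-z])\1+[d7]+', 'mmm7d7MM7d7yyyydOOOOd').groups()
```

A backreference is literal: `\1` must see the identical characters the first group matched.
`re.match` only tries the pattern at the start of the string.
The match spans [0:6] → 'mmm7d7'.
Captured: group 1 = 'm'.

('m',)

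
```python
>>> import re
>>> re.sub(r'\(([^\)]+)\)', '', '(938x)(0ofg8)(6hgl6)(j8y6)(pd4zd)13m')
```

Matches: at [0:6] → '(938x)'; at [6:13] → '(0ofg8)'; at [13:20] → '(6hgl6)'; at [20:26] → '(j8y6)'; at [26:33] → '(pd4zd)'.
Each match is replaced by ''.

'13m'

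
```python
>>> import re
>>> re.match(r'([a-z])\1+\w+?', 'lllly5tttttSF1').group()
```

`re.match` only tries the pattern at the start of the string.
The match spans [0:5] → 'lllly'.

'lllly'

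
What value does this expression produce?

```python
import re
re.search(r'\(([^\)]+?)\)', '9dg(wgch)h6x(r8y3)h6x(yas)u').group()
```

`re.search` scans for the first position where the pattern succeeds.
The match spans [3:9] → '(wgch)'.
Captured: group 1 = 'wgch'.

'(wgch)'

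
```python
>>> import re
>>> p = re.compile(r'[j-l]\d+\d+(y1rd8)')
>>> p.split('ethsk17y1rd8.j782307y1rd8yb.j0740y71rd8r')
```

['eths', 'y1rd8', '.', 'y1rd8', 'yb.j0740y71rd8r']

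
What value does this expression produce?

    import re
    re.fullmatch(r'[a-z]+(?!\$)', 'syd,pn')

None

`(?!…)`/`(?<!…)` only lets a position through if the neighbouring text does NOT match; no characters are consumed.
`re.fullmatch` is like wrapping the pattern in `^…$` (in single-line mode).
Here the string isn't matched end-to-end, so the call returns None.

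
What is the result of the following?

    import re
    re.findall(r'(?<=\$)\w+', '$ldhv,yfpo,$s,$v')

The lookaround is zero-width — it requires the adjacent text to match without consuming it, so the asserted text isn't part of the match.
Matches: at [1:5] → 'ldhv'; at [12:13] → 's'; at [15:16] → 'v'.
`findall` yields the raw match text (3 of them) because the pattern has no groups.

['ldhv', 's', 'v']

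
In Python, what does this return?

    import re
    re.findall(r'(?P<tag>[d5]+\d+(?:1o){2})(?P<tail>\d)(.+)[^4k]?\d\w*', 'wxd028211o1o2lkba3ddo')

[('d028211o1o', '2', 'lkba')]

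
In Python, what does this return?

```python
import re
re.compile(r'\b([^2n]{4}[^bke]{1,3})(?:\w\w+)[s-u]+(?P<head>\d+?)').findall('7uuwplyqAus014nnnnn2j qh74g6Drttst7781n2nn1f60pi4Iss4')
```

[('7uuwply', '0'), (' qh74g6', '4')]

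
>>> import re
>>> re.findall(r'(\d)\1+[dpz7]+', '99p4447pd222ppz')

`\1` has to match the exact text group 1 already captured.
Walking the string: at [0:3] match '99p', group 1 = '9'; at [3:9] match '4447pd', group 1 = '4'; at [9:15] match '222ppz', group 1 = '2'.
`findall` collects group 1 from each match (3 total).

['9', '4', '2']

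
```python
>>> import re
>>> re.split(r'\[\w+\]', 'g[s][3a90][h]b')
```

['g', '', '', 'b']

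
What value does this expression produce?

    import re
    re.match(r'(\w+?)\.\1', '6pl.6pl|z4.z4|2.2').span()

(0, 7)

`match` is anchored at position 0; if the pattern doesn't fit there, it returns None.
The match spans [0:7] → '6pl.6pl'.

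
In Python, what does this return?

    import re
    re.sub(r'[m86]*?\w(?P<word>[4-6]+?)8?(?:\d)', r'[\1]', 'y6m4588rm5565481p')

The pattern matches zero or more of one of [m86] (lazy), then a word character; then one or more of a character in [4-6] (lazy) (captured as 'word'); then optionally a literal '8'; then a digit (non-capturing group).
A non-greedy quantifier consumes as few characters as it can — just enough that the remainder of the pattern still matches from where it stops; whatever follows it matches normally.
Matches: at [1:5] → '6m45'; at [8:11] → 'm55'; at [11:14] → '654'.
`\1` in the replacement pulls in group 1's text for each match.

'y[4]88r[5][5]81p'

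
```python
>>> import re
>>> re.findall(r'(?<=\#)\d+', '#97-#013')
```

The lookaround is zero-width — it requires the adjacent text to match without consuming it, so the asserted text isn't part of the match.
Walking the string: at [1:3] → '97'; at [5:8] → '013'.
`findall` yields the raw match text (2 of them) because the pattern has no groups.

['97', '013']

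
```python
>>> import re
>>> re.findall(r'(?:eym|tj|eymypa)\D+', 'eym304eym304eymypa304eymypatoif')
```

With no groups in the pattern, `findall` gives back each whole match — 2 here.

['eymypa', 'eymypatoif']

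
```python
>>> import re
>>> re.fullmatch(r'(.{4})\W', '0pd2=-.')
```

None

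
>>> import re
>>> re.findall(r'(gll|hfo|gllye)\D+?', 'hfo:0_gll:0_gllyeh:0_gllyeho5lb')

['hfo', 'gll', 'gll', 'gll']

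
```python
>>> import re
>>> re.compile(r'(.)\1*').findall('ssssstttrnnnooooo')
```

['s', 't', 'r', 'n', 'o']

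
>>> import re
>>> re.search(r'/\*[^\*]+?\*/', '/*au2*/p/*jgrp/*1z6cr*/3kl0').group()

'/*au2*/'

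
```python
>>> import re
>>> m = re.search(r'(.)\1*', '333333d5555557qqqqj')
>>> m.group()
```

A backreference is literal: `\1` must see the identical characters the first group matched.
The match spans [0:6] → '333333'.

'333333'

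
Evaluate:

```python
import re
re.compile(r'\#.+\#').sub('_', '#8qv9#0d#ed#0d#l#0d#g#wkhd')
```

'_wkhd'

Each match is replaced by '_'.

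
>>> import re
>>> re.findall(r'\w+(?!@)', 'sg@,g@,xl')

['s', 'xl']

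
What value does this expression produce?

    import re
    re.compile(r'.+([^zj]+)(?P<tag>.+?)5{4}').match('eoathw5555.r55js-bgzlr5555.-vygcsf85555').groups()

('f', '8')

This matches one or more of any character; then one or more of any character except [zj] (captured); then one or more of any character (lazy) (captured as 'tag'); then exactly 4 of a literal '5'.
`re.match` only tries the pattern at the start of the string.
The match spans [0:39] → 'eoathw5555.r55js-bgzlr5555.-vygcsf85555'.
Captured: group 1 = 'f', group 2 = '8'.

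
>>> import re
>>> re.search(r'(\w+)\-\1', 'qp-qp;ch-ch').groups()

After group 1 captures some text, `\1` only succeeds where that same text appears again.
Unlike `match`, `search` isn't anchored — it looks for the pattern anywhere in the string.
The match spans [0:5] → 'qp-qp'.
Captured: group 1 = 'qp'.

('qp',)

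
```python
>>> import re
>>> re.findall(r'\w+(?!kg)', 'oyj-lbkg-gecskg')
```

['oyj', 'lbkg', 'gecskg']

Because the assertion is negative and zero-width, positions next to the forbidden text are skipped.
Matches: at [0:3] → 'oyj'; at [4:8] → 'lbkg'; at [9:15] → 'gecskg'.
`findall` yields the raw match text (3 of them) because the pattern has no groups.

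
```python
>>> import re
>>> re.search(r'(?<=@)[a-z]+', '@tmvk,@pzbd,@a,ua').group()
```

'tmvk'

The `(?=…)`/`(?<=…)` assertion just peeks at neighbouring text; it doesn't advance the match position.
`search` walks the string left to right and returns the first match it finds.
The match spans [1:5] → 'tmvk'.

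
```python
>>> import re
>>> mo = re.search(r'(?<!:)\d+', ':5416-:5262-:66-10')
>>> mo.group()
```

'416'

A negative assertion filters positions out without eating any characters.
`re.search` scans for the first position where the pattern succeeds.
The match spans [2:5] → '416'.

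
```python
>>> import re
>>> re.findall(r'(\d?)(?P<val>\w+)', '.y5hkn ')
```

Multiple groups make `findall` return tuples — one 2-tuple for the one match.

[('', 'y5hkn')]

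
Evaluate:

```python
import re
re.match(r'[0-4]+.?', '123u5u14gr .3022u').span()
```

(0, 4)

`match` is anchored at position 0; if the pattern doesn't fit there, it returns None.
The match spans [0:4] → '123u'.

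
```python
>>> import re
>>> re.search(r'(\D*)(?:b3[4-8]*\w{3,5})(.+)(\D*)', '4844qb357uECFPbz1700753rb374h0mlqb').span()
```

(4, 34)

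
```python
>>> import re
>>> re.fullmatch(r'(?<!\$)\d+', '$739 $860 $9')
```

For `fullmatch`, every character of the input must be accounted for by the pattern.
Here there's no way to consume every character, so the call returns None.

None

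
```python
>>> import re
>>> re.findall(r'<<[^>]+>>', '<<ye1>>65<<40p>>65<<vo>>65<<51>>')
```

['<<ye1>>', '<<40p>>', '<<vo>>', '<<51>>']

Matches: at [0:7] → '<<ye1>>'; at [9:16] → '<<40p>>'; at [18:24] → '<<vo>>'; at [26:32] → '<<51>>'.
Since nothing is captured, `findall` lists the 4 matched substrings directly.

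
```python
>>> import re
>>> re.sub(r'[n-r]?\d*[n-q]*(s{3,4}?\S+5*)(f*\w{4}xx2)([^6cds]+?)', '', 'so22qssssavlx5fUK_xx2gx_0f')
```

A non-greedy quantifier consumes as few characters as it can — just enough that the remainder of the pattern still matches from where it stops; whatever follows it matches normally.
Each match is replaced by ''.

'sx_0f'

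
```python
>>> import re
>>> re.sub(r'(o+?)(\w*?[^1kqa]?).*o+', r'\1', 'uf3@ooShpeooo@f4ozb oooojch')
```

'uf3@ojch'

The `?` after the quantifier makes it lazy — it takes as little as possible before letting the rest of the pattern try.
The replacement refers to a captured group, so each match is rewritten using its own captured text.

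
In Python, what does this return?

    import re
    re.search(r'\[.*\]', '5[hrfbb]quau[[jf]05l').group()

'[hrfbb]quau[[jf]'

Unlike `match`, `search` isn't anchored — it looks for the pattern anywhere in the string.
The match spans [1:17] → '[hrfbb]quau[[jf]'.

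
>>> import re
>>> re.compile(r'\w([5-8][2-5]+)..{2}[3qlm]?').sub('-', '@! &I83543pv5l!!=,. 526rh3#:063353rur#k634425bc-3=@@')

Each match is replaced by '-'.

'@! &-!!=,. 526rh3#:-#-=@@'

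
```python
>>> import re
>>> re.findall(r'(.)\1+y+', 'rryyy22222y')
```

['r', '2']

A backreference is literal: `\1` must see the identical characters the first group matched.
Matches: at [0:5] match 'rryyy', group 1 = 'r'; at [5:11] match '22222y', group 1 = '2'.
`findall` collects group 1 from each match (2 total).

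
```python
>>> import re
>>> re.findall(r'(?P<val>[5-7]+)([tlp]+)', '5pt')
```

[('5', 'pt')]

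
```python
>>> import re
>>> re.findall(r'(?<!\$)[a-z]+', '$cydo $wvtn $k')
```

The negative lookahead/lookbehind blocks any match where the forbidden context is present.
Matches: at [2:5] → 'ydo'; at [8:11] → 'vtn'.
Since nothing is captured, `findall` lists the 2 matched substrings directly.

['ydo', 'vtn']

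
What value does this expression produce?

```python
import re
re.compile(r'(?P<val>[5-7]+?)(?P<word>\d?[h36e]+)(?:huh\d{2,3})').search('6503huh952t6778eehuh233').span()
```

The pattern matches one or more of a character in [5-7] (lazy) (captured as 'val'); then optionally a digit, then one or more of one of [h36e] (captured as 'word'); then the literal 'huh', then 2 to 3 of a digit (non-capturing group).
`re.search` scans for the first position where the pattern succeeds.
The match spans [0:10] → '6503huh952'.
Captured: group 1 = '65', group 2 = '03'.

(0, 10)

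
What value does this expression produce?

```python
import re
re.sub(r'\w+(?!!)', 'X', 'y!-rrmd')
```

'y!-X'

The negative lookaround is zero-width — it rules out positions where the adjacent text would match, without consuming anything.
Matches: at [3:7] → 'rrmd'.
Every occurrence is swapped for 'X'.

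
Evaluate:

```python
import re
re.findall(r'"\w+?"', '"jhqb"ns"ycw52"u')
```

['"jhqb"', '"ycw52"']

Since nothing is captured, `findall` lists the 2 matched substrings directly.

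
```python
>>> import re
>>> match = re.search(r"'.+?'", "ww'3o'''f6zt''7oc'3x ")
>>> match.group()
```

"'3o'"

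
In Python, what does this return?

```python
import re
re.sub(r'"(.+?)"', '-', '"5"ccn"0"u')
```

With the lazy modifier that quantifier settles for the fewest repetitions that let the rest of the pattern succeed (the atoms after it are unaffected and can still be greedy).
Every occurrence is swapped for '-'.

'-ccn-u'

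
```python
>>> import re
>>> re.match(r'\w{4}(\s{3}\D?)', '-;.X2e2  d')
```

None

The pattern matches exactly 4 of a word character; then exactly 3 of whitespace, then optionally a non-digit (captured).
`re.match` only tries the pattern at the start of the string.
Here position 0 doesn't satisfy it, so the call returns None.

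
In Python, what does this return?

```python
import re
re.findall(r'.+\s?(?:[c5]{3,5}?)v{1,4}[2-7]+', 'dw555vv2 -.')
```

The pattern matches one or more of any character, then optionally whitespace; then 3 to 5 of one of [c5] (lazy) (non-capturing group); then 1 to 4 of a literal 'v', then one or more of a character in [2-7].
Walking the string: at [0:8] → 'dw555vv2'.
`findall` yields the raw match text (1 of them) because the pattern has no groups.

['dw555vv2']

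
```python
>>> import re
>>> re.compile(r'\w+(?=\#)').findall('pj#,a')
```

['pj']

Lookahead/lookbehind check context without consuming it, so the matched span excludes the asserted characters.
Matches: at [0:2] → 'pj'.
Since nothing is captured, `findall` lists the 1 matched substring directly.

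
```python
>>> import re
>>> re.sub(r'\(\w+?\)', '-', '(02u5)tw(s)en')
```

'-tw-en'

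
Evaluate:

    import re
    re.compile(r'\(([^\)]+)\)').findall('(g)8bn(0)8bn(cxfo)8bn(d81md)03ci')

Scanning left to right: at [0:3] match '(g)', group 1 = 'g'; at [6:9] match '(0)', group 1 = '0'; at [12:18] match '(cxfo)', group 1 = 'cxfo'; at [21:28] match '(d81md)', group 1 = 'd81md'.
One capturing group, so `findall` returns just the captured substring from each match — 4 in all.

['g', '0', 'cxfo', 'd81md']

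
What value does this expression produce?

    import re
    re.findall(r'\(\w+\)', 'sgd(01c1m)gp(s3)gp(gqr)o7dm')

Since nothing is captured, `findall` lists the 3 matched substrings directly.

['(01c1m)', '(s3)', '(gqr)']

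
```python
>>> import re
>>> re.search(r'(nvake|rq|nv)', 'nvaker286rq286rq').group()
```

'nvake'

Alternation tries branches left to right and keeps the first one that lets the overall match succeed at that position.
The match spans [0:5] → 'nvake'.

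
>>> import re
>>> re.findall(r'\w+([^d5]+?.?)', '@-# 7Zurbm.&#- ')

This matches one or more of a word character; then one or more of any character except [d5] (lazy), then optionally any character (captured).
A `+?`/`*?`/`{m,n}?` starts at its minimum and grows only as far as needed for what follows to match.
Scanning left to right: at [4:12] match '7Zurbm.&', group 1 = '.&'.
One capturing group, so `findall` returns just the captured substring from the one match — 1 in all.

['.&']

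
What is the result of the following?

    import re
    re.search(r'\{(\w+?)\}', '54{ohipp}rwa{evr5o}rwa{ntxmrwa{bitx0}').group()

The match spans [2:9] → '{ohipp}'.

'{ohipp}'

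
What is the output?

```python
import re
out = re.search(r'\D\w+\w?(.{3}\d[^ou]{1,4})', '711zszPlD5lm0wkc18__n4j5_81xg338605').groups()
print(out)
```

The pattern matches a non-digit, then one or more of a word character, then optionally a word character; then exactly 3 of any character, then a digit, then 1 to 4 of any character except [ou] (captured).
`re.search` scans for the first position where the pattern succeeds.
The match spans [3:35] → 'zszPlD5lm0wkc18__n4j5_81xg338605'.
Captured: group 1 = '38605'.

('38605',)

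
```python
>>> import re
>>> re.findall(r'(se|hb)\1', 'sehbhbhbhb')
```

['hb', 'hb']

The backreference `\1` re-matches whatever the first group consumed, character for character.
Matches: at [2:6] match 'hbhb', group 1 = 'hb'; at [6:10] match 'hbhb', group 1 = 'hb'.
`findall` collects group 1 from each match (2 total).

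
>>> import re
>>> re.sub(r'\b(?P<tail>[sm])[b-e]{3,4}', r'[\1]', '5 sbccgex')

`\1` in the replacement pulls in group 1's text for each match.

'5 [s]gex'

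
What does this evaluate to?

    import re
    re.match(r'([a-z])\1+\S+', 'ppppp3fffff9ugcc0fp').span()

`match` is anchored at position 0; if the pattern doesn't fit there, it returns None.
The match spans [0:19] → 'ppppp3fffff9ugcc0fp'.

(0, 19)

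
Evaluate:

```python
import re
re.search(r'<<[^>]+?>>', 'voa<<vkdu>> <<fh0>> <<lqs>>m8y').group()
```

'<<vkdu>>'

The match spans [3:11] → '<<vkdu>>'.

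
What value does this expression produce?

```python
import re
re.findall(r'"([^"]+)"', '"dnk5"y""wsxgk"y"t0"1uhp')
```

With a single group, `findall` returns only what that group captured — 3 items.

['dnk5', 'wsxgk', 't0']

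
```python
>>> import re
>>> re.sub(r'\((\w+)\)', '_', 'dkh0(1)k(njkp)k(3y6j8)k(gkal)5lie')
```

Each match is replaced by '_'.

'dkh0_k_k_k_5lie'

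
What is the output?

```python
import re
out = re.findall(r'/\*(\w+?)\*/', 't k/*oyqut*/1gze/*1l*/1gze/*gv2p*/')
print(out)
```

`findall` collects group 1 from each match (3 total).

['oyqut', '1l', 'gv2p']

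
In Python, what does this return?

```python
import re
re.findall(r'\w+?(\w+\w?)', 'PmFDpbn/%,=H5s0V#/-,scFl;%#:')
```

['mFDpbn', '5s0V', 'cFl']

Pattern: one or more of a word character (lazy); then one or more of a word character, then optionally a word character (captured).
Lazy quantifiers expand one character at a time until the remainder of the pattern can match.
Scanning left to right: at [0:7] match 'PmFDpbn', group 1 = 'mFDpbn'; at [11:16] match 'H5s0V', group 1 = '5s0V'; at [20:24] match 'scFl', group 1 = 'cFl'.
`findall` collects group 1 from each match (3 total).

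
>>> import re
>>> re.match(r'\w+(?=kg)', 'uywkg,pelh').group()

`re.match` won't scan ahead — the pattern has to work from the very first character.
The match spans [0:3] → 'uyw'.

'uyw'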